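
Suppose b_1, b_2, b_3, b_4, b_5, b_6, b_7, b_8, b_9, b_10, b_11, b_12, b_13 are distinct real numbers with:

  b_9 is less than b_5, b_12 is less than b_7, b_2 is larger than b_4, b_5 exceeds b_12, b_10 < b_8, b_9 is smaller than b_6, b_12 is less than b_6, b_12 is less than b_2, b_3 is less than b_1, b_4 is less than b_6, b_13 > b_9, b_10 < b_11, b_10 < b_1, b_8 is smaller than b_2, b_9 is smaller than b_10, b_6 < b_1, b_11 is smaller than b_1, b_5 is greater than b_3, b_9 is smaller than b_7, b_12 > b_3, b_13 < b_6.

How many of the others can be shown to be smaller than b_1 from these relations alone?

8

The elements the relations force below b_1 are b_9, b_4, b_3, b_10, b_12, b_13, b_6, b_11 — no chain reaches any other.
That is 8.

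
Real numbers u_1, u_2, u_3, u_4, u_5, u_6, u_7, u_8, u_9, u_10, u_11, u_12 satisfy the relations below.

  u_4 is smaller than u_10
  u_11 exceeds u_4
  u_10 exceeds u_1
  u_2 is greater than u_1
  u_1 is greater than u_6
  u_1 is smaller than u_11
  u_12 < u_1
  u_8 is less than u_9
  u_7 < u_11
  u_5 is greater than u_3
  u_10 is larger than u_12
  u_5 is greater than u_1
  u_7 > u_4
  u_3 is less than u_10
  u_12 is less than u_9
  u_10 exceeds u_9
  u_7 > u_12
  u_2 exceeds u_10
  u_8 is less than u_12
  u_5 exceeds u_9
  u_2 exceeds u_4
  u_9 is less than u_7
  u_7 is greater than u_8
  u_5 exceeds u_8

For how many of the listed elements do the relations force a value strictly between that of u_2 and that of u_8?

The relations place u_8 below u_2. An element lies strictly between them when it is forced above u_8 and also forced below u_2.
Above u_8: {u_12, u_1, u_9, u_7, u_11, u_5, u_10}. Below u_2: {u_6, u_4, u_12, u_1, u_9, u_3, u_10}.
Intersection: {u_12, u_1, u_9, u_10} — 4.

4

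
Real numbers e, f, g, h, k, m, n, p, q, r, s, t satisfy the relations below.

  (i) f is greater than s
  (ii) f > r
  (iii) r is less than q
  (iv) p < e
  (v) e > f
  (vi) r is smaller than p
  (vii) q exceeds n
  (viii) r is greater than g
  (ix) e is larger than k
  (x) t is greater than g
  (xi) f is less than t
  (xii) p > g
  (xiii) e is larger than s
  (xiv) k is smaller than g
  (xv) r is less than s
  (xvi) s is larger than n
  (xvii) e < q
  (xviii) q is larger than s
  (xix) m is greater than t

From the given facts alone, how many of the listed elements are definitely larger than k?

Directly above k: g, e.
One step further: r, t, p, q (6 so far).
One step further: s, f, m (9 so far).
Nothing else is reachable above k; 9 in all.

9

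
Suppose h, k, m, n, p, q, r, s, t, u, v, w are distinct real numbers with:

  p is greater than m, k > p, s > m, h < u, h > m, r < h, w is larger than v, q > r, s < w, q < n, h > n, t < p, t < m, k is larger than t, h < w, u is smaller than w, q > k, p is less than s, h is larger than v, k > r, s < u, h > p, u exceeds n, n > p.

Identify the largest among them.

r is not greatest since r < k; t is not greatest since t < m; m is not greatest since m < p; v is not greatest since v < h; p is not greatest since p < h; k is not greatest since k < q; s is not greatest since s < w; q is not greatest since q < n; n is not greatest since n < h; h is not greatest since h < w; u is not greatest since u < w.
Only w has nothing above it, so w is the largest.

w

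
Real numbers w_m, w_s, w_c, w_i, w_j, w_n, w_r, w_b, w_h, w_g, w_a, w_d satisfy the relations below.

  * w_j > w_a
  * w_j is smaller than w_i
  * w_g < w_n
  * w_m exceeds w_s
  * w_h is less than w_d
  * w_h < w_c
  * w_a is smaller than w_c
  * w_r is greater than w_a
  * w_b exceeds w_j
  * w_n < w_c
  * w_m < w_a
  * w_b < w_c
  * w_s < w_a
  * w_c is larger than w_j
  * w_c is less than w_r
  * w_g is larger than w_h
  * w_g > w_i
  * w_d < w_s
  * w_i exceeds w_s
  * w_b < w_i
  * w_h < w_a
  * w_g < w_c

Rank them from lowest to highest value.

w_h < w_d < w_s < w_m < w_a < w_j < w_b < w_i < w_g < w_n < w_c < w_r

Each adjacent pair is fixed by a given relation: w_h < w_d; w_d < w_s; w_s < w_m; w_m < w_a; w_a < w_j; w_j < w_b; w_b < w_i; w_i < w_g; w_g < w_n; w_n < w_c; w_c < w_r. Chaining them end to end gives the full order.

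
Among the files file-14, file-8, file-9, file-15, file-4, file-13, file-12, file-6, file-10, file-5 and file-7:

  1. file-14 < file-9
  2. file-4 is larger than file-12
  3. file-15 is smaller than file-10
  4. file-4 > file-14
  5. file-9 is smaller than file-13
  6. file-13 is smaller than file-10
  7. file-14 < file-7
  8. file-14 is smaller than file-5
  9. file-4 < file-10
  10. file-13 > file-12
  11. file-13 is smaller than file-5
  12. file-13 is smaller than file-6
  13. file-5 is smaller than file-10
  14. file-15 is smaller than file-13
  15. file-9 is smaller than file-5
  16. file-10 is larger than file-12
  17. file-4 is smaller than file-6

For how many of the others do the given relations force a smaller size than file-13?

Directly below file-13: file-15, file-12, file-9.
One step further: file-14 (4 so far).
Nothing else is reachable below file-13; 4 in all.

4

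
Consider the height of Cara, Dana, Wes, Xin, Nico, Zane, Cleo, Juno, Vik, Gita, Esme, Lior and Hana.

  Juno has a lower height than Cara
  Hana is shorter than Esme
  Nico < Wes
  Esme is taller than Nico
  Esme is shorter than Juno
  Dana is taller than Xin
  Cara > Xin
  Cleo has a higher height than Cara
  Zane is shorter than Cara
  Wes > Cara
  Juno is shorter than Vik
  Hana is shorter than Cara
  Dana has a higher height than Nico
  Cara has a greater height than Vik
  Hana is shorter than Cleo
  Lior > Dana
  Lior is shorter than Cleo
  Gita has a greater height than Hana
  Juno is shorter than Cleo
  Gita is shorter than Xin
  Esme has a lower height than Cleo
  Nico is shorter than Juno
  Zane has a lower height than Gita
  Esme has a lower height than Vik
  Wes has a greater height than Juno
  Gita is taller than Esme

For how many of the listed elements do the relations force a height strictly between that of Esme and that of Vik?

1

The relations place Esme below Vik. An element lies strictly between them when it is forced above Esme and also forced below Vik.
Above Esme: {Gita, Xin, Juno, Dana, Cara, Lior, Wes, Cleo}. Below Vik: {Hana, Nico, Juno}.
Intersection: {Juno} — 1.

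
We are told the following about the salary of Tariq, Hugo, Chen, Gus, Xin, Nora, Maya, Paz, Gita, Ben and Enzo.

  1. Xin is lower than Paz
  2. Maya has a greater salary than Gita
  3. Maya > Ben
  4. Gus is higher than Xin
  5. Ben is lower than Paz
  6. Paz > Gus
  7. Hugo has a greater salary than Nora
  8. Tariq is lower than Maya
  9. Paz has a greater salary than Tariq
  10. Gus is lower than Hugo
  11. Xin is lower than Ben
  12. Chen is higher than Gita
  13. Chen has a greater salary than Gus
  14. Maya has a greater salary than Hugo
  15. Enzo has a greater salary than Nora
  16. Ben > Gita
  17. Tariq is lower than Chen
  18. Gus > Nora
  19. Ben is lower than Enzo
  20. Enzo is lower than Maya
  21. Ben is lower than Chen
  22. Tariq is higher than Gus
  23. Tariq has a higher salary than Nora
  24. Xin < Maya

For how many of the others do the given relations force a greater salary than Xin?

8

The elements the relations force above Xin are Ben, Gus, Hugo, Enzo, Tariq, Maya, Chen, Paz — no chain reaches any other.
That is 8.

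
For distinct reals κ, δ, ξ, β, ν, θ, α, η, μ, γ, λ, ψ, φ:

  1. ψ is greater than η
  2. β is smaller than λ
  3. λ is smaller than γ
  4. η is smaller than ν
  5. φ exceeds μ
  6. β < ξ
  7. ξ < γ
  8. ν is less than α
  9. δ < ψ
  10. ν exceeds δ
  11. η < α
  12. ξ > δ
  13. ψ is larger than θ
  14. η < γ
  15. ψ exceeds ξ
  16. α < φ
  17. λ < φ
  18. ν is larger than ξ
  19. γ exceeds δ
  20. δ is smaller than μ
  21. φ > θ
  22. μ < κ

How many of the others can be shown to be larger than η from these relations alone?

5

Directly above η: ν, γ, α, ψ.
One step further: φ (5 so far).
Nothing else is reachable above η; 5 in all.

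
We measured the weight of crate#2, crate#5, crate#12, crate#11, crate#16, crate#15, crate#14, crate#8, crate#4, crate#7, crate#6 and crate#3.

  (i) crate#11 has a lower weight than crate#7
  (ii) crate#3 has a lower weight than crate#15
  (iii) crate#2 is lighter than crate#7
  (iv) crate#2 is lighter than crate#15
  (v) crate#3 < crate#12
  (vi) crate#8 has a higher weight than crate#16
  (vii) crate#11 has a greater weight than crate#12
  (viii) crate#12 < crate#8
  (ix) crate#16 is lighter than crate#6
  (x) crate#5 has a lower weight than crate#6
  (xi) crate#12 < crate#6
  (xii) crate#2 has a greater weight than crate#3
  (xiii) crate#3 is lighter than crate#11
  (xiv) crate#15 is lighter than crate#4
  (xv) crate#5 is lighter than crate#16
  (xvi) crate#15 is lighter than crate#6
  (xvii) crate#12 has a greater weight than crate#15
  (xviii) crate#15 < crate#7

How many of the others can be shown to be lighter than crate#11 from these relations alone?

4

From crate#11 the given relations immediately reach crate#3, crate#12.
From those, crate#15 — 3 in total.
From those, crate#2 — 4 in total.
Nothing else is reachable below crate#11; 4 in all.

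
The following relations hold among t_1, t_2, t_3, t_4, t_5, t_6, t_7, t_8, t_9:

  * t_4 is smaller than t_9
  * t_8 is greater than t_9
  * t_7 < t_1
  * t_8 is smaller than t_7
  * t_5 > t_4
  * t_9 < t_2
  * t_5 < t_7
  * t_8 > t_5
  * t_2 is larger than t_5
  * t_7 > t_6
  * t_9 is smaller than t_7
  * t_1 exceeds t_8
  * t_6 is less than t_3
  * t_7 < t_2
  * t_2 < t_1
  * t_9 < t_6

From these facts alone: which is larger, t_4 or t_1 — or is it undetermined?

t_1

t_4 < t_5 and t_5 < t_8 give t_4 < t_8.
Then t_8 < t_7 extends the chain to t_7.
With t_7 < t_1: t_4 < t_5 < t_8 < t_7 < t_1.
So t_1 is larger.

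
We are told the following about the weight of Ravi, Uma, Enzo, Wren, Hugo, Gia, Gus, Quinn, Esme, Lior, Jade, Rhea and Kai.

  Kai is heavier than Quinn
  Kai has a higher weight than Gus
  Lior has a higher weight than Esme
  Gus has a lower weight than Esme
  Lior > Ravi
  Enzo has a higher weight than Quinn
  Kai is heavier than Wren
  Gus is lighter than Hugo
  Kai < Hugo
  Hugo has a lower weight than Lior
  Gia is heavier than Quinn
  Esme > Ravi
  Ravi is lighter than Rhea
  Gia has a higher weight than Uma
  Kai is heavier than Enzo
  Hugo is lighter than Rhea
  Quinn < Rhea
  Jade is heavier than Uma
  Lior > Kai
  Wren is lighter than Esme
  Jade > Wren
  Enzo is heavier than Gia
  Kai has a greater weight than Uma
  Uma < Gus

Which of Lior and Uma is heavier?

Uma < Gia and Gia < Enzo give Uma < Enzo.
With Enzo < Kai: Uma < Gia < Enzo < Kai.
Then Kai < Hugo extends the chain to Hugo.
With Hugo < Lior: Uma < Gia < Enzo < Kai < Hugo < Lior.
So Uma < Lior; Lior is the heavier of the two.

Lior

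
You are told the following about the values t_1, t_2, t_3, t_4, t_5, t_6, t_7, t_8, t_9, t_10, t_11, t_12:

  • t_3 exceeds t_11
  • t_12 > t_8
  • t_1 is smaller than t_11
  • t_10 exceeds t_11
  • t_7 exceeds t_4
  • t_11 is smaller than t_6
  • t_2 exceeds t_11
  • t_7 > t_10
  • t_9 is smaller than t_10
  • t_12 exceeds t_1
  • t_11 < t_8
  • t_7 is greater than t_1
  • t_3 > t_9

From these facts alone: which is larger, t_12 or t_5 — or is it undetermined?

undetermined

Following every chain through t_5: nothing is chained to t_5.
t_12 is not reached, and no chain runs the other way from t_12 to t_5.
So the given relations leave the order of t_5 and t_12 undetermined.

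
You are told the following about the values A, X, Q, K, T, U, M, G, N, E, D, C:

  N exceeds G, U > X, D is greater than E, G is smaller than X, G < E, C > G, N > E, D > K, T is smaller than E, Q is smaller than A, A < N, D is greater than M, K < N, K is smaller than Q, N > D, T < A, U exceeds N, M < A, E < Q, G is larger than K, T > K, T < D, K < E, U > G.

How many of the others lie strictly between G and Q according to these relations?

1

The relations place G below Q. An element lies strictly between them when it is forced above G and also forced below Q.
Above G: {E, D, A, X, C, N, U}. Below Q: {K, T, E}.
Intersection: {E} — 1.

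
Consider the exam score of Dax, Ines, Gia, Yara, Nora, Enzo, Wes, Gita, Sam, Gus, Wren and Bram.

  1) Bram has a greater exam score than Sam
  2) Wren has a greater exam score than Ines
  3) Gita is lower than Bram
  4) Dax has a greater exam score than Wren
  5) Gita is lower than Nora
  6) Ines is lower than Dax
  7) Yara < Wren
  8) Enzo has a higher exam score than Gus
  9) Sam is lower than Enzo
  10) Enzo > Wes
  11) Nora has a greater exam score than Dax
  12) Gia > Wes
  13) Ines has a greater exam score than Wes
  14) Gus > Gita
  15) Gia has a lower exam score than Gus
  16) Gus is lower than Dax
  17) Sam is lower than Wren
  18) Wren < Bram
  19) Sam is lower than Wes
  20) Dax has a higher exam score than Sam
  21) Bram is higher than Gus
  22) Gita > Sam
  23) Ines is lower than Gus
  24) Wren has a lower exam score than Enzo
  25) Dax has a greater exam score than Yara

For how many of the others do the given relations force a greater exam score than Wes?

The elements the relations force above Wes are Ines, Gia, Wren, Gus, Bram, Dax, Enzo, Nora — no chain reaches any other.
That is 8.

8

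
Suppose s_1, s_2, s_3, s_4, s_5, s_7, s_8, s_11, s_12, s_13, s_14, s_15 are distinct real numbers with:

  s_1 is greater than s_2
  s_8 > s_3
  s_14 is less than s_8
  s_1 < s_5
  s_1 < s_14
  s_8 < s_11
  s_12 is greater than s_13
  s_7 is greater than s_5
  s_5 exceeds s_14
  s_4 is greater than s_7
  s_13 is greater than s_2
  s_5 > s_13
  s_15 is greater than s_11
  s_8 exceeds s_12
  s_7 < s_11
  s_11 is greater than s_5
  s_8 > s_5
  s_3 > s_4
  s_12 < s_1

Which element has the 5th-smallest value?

s_14

Piecing the relations together gives one ordering: s_2 < s_13 < s_12 < s_1 < s_14 < s_5 < s_7 < s_4 < s_3 < s_8 < s_11 < s_15.
The 5th smallest is s_14.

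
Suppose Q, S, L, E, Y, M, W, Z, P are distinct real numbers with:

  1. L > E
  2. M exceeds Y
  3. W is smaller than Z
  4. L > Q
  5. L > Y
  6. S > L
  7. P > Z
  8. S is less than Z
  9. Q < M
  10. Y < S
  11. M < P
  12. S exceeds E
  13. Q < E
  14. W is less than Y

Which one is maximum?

P

Q is not greatest since Q < E; E is not greatest since E < L; W is not greatest since W < Z; Y is not greatest since Y < M; M is not greatest since M < P; L is not greatest since L < S; S is not greatest since S < Z; Z is not greatest since Z < P.
Only P has nothing above it, so P is the maximum.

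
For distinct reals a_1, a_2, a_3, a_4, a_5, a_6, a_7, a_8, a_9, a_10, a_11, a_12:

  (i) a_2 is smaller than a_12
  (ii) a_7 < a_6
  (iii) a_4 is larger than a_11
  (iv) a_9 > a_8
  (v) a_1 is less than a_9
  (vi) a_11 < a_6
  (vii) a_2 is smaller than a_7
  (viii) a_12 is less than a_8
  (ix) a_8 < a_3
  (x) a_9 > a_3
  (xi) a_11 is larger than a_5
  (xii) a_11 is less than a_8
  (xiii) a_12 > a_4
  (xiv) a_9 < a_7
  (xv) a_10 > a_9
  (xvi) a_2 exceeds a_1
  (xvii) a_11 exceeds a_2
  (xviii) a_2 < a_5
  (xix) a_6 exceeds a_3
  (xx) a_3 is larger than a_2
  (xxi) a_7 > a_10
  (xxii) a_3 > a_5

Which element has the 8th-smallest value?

a_3

Piecing the relations together gives one ordering: a_1 < a_2 < a_5 < a_11 < a_4 < a_12 < a_8 < a_3 < a_9 < a_10 < a_7 < a_6.
Counting 8 from the smallest end gives a_3.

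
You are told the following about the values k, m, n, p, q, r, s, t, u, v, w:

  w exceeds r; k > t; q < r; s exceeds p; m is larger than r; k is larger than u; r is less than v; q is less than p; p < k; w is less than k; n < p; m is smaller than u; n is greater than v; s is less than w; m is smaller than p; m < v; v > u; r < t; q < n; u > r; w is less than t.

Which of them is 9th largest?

Chaining the given pairs: q < r < m < u < v < n < p < s < w < t < k.
The 9th largest is m.

m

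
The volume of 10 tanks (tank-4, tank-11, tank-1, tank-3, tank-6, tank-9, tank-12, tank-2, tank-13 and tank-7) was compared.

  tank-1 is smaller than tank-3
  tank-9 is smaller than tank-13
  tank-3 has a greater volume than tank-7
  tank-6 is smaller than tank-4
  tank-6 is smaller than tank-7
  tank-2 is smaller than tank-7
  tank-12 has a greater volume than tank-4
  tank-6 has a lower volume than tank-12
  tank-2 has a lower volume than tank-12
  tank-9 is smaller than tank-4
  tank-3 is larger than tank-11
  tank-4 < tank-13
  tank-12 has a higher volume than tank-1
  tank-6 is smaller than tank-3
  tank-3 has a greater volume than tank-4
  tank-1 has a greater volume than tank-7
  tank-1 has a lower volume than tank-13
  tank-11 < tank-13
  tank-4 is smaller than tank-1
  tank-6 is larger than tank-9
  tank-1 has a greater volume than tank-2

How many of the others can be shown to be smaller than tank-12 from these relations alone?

6

The elements the relations force below tank-12 are tank-9, tank-2, tank-6, tank-4, tank-7, tank-1 — no chain reaches any other.
That is 6.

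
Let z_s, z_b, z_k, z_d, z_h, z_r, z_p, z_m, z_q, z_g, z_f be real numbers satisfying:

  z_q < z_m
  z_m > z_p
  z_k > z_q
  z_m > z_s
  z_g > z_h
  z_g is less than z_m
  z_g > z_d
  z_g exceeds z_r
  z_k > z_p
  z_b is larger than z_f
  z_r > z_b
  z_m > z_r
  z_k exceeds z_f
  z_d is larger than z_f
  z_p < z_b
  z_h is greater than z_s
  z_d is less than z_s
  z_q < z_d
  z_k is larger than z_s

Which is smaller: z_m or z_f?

z_f < z_d and z_d < z_s give z_f < z_s.
With z_s < z_h: z_f < z_d < z_s < z_h.
With z_h < z_g: z_f < z_d < z_s < z_h < z_g.
Then z_g < z_m extends the chain to z_m.
So z_f < z_m; z_f is the smaller of the two.

z_f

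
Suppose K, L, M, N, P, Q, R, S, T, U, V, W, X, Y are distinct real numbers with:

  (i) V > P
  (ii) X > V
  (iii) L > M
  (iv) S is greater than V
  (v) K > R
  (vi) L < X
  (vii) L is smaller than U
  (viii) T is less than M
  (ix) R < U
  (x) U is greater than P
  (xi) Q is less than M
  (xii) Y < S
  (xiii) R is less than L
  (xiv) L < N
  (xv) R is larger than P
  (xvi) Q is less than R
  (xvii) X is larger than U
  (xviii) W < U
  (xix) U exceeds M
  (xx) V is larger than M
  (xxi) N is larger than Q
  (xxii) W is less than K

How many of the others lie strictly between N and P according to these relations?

Chaining upward from P reaches: V, R, L, K, U, S, X.
Chaining downward from N reaches: T, Q, M, R, L.
Strictly between P and N are those in both lists: R, L — 2 elements.

2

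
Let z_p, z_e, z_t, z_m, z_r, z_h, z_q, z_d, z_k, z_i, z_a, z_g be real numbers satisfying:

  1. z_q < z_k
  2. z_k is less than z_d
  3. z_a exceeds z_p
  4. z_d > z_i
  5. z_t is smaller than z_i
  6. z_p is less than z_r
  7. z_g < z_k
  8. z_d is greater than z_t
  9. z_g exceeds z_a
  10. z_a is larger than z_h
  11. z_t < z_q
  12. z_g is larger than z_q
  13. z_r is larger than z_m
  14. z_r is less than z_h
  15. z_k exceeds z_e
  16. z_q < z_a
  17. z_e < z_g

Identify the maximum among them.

z_t is not greatest since z_t < z_q; z_m is not greatest since z_m < z_r; z_e is not greatest since z_e < z_k; z_i is not greatest since z_i < z_d; z_p is not greatest since z_p < z_r; z_r is not greatest since z_r < z_h; z_h is not greatest since z_h < z_a; z_q is not greatest since z_q < z_k; z_a is not greatest since z_a < z_g; z_g is not greatest since z_g < z_k; z_k is not greatest since z_k < z_d.
Only z_d has nothing above it, so z_d is the maximum.

z_d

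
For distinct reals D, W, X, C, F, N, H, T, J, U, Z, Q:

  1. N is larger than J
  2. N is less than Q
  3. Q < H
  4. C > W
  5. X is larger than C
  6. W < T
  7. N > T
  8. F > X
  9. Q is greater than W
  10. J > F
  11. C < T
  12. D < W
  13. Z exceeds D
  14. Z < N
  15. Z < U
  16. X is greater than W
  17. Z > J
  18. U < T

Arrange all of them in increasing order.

D < W < C < X < F < J < Z < U < T < N < Q < H

The consecutive links are each given: D < W; W < C; C < X; X < F; F < J; J < Z; Z < U; U < T; T < N; N < Q; Q < H.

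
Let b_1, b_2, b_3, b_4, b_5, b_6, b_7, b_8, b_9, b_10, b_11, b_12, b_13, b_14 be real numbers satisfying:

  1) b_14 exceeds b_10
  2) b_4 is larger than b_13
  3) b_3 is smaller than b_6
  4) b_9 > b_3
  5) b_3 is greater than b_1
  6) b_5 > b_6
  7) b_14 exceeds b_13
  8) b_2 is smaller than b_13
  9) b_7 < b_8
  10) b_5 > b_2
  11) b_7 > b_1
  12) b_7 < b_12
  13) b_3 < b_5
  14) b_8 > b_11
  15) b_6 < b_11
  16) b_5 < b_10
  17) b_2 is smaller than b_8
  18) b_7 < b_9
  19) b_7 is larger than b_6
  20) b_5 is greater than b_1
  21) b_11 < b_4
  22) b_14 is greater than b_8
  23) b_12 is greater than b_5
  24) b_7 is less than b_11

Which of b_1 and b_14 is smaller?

b_1

Link the given pairs in sequence: b_1 < b_3; b_3 < b_6; b_6 < b_7; b_7 < b_11; b_11 < b_8; b_8 < b_14.
Chaining these gives b_1 < b_3 < b_6 < b_7 < b_11 < b_8 < b_14.
So b_1 < b_14; b_1 is the smaller of the two.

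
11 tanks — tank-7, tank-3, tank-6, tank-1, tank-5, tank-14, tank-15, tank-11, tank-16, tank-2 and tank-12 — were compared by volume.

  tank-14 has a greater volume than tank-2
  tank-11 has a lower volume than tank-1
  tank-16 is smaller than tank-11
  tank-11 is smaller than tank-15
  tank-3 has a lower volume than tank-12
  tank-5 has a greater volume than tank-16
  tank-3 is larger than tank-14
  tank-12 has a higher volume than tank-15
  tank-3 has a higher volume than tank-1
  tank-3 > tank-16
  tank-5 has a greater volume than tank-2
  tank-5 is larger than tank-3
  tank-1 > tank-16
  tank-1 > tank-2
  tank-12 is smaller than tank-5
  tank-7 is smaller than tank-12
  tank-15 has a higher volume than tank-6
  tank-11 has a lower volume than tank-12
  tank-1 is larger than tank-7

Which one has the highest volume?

tank-5

Chaining downward from tank-5: directly below it, tank-16, tank-2, tank-3, tank-12; then tank-7, tank-11, tank-1, tank-14, tank-15; then tank-6.
That covers every other element, and nothing is given above tank-5, so tank-5 is the highest volume.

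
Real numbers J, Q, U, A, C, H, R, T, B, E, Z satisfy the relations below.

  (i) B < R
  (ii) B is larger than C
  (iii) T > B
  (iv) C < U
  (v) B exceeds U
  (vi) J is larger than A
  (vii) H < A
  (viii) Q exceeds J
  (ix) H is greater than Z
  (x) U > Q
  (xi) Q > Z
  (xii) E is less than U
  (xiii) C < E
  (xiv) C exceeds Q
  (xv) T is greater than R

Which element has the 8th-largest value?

J

Piecing the relations together gives one ordering: Z < H < A < J < Q < C < E < U < B < R < T.
Counting 8 from the largest end gives J.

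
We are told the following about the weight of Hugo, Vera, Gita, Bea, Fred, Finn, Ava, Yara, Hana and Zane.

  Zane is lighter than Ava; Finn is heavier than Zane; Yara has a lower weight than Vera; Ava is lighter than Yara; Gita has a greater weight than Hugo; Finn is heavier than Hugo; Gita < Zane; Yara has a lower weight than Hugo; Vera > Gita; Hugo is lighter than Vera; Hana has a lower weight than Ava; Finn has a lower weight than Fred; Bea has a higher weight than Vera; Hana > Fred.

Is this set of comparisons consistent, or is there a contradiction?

inconsistent

We have Yara < Hugo stated directly, yet also Hugo < Gita < Zane < Finn < Fred < Hana < Ava < Yara by chaining the others — so Hugo < Yara. Contradiction.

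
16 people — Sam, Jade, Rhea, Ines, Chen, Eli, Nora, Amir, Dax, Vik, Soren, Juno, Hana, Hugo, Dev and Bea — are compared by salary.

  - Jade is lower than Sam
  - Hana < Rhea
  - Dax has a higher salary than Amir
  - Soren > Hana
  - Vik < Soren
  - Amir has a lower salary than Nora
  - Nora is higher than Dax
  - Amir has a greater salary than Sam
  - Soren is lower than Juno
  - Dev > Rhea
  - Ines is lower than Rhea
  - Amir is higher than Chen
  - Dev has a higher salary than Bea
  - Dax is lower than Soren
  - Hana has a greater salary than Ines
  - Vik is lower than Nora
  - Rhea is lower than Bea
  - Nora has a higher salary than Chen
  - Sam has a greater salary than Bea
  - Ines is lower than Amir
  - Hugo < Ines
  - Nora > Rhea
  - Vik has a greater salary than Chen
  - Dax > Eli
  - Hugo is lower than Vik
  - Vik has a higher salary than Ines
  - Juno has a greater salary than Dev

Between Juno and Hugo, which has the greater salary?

Following the relations from Hugo: Hugo < Ines < Hana < Rhea < Bea < Sam < Amir < Dax < Soren < Juno.
So Hugo < Juno; Juno is the higher of the two.

Juno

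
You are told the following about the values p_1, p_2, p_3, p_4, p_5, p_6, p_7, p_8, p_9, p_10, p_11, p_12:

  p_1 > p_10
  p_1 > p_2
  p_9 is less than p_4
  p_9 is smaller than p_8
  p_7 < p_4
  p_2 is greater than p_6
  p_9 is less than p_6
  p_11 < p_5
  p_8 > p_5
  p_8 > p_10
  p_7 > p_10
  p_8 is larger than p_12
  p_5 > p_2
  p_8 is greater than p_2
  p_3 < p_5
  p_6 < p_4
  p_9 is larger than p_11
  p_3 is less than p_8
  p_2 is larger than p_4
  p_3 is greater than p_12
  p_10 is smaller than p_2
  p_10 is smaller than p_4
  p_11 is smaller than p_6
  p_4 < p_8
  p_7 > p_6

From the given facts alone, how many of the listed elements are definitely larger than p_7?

The elements the relations force above p_7 are p_4, p_2, p_5, p_8, p_1 — no chain reaches any other.
That is 5.

5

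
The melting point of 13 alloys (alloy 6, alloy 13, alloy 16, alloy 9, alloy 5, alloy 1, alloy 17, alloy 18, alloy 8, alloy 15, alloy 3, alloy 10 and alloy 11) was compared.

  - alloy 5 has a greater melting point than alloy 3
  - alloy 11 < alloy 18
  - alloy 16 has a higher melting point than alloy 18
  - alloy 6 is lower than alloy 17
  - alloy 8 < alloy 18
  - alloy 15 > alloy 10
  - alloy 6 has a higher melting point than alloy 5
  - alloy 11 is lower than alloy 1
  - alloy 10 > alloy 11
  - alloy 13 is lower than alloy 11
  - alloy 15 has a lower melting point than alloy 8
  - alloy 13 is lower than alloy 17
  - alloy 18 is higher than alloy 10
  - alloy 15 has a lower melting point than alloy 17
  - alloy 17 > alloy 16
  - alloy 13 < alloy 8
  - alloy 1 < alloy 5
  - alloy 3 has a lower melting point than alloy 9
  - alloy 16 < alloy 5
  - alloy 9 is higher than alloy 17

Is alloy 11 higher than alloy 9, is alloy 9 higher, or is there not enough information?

alloy 11 < alloy 10 and alloy 10 < alloy 15 give alloy 11 < alloy 15.
With alloy 15 < alloy 8: alloy 11 < alloy 10 < alloy 15 < alloy 8.
With alloy 8 < alloy 18: alloy 11 < alloy 10 < alloy 15 < alloy 8 < alloy 18.
Then alloy 18 < alloy 16 extends the chain to alloy 16.
Then alloy 16 < alloy 5 extends the chain to alloy 5.
Then alloy 5 < alloy 6 extends the chain to alloy 6.
Then alloy 6 < alloy 17 extends the chain to alloy 17.
With alloy 17 < alloy 9: alloy 11 < alloy 10 < alloy 15 < alloy 8 < alloy 18 < alloy 16 < alloy 5 < alloy 6 < alloy 17 < alloy 9.
So alloy 9 is higher.

alloy 9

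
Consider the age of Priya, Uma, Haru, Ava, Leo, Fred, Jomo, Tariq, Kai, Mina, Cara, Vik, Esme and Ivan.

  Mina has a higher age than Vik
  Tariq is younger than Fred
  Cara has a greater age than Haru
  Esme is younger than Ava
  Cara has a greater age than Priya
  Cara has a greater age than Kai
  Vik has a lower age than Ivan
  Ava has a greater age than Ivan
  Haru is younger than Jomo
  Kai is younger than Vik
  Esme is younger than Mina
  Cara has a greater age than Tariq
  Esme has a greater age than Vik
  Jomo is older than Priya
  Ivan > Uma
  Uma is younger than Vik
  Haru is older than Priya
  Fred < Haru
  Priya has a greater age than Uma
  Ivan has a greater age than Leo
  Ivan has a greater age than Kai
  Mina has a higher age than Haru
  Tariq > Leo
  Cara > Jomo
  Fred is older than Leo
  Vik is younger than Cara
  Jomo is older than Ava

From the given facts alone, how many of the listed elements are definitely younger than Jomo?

From Jomo the given relations immediately reach Priya, Haru, Ava.
From those, Uma, Fred, Ivan, Esme — 7 in total.
From those, Leo, Tariq, Kai, Vik — 11 in total.
No other element is forced below Jomo by the given relations, so the count is 11.

11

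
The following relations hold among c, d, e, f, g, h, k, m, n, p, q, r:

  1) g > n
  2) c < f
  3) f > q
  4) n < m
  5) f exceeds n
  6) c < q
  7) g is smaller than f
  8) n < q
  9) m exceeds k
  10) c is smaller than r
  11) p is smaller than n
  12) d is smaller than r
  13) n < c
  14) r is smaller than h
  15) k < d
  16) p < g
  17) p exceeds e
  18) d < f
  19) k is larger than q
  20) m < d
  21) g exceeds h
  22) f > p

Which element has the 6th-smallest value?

Chaining the given pairs: e < p < n < c < q < k < m < d < r < h < g < f.
The 6th smallest is k.

k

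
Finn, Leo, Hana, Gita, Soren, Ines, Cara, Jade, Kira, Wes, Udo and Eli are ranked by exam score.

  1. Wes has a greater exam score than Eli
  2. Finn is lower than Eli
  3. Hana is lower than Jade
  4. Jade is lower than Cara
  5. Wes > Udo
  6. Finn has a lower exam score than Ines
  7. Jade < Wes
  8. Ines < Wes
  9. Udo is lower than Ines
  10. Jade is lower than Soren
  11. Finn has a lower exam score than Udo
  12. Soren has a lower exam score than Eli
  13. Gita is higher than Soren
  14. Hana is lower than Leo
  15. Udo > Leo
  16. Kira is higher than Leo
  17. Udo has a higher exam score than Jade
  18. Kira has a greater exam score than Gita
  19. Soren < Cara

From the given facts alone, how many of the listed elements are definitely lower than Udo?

From Udo the given relations immediately reach Jade, Finn, Leo.
From those, Hana — 4 in total.
No other element is forced below Udo by the given relations, so the count is 4.

4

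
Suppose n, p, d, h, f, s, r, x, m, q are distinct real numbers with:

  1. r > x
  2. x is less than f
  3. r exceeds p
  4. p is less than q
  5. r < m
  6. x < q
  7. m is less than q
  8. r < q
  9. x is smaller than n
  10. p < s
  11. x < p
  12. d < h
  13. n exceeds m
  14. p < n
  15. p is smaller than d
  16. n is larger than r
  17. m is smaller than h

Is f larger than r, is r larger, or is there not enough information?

Following every chain through r: above r we get m, n, h, q; below r we get x, p.
f is not reached, and no chain runs the other way from f to r.
So the given relations leave the order of r and f undetermined.

undetermined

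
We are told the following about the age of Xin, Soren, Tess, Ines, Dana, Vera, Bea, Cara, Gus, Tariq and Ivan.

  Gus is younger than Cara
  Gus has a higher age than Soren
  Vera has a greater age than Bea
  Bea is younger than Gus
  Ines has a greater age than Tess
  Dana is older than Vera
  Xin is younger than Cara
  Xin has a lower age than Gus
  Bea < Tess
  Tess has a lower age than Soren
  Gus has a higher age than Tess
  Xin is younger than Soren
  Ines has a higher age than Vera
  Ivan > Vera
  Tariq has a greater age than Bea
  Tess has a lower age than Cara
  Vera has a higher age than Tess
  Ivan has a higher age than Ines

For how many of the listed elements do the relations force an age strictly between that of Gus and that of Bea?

The relations place Bea below Gus. An element lies strictly between them when it is forced above Bea and also forced below Gus.
Above Bea: {Tess, Vera, Soren, Tariq, Dana, Ines, Ivan, Cara}. Below Gus: {Tess, Xin, Soren}.
Intersection: {Tess, Soren} — 2.

2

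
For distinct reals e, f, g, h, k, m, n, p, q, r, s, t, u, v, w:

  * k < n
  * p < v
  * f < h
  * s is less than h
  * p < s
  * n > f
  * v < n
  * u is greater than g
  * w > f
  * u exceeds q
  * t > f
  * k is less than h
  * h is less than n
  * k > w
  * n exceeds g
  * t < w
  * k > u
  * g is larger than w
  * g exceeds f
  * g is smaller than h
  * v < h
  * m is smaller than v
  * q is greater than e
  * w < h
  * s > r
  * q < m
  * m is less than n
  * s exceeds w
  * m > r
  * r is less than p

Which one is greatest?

n

f is not greatest since f < w; t is not greatest since t < w; w is not greatest since w < g; e is not greatest since e < q; q is not greatest since q < u; g is not greatest since g < h; r is not greatest since r < s; p is not greatest since p < v; m is not greatest since m < n; u is not greatest since u < k; v is not greatest since v < n; s is not greatest since s < h; k is not greatest since k < h; h is not greatest since h < n.
Only n has nothing above it, so n is the greatest.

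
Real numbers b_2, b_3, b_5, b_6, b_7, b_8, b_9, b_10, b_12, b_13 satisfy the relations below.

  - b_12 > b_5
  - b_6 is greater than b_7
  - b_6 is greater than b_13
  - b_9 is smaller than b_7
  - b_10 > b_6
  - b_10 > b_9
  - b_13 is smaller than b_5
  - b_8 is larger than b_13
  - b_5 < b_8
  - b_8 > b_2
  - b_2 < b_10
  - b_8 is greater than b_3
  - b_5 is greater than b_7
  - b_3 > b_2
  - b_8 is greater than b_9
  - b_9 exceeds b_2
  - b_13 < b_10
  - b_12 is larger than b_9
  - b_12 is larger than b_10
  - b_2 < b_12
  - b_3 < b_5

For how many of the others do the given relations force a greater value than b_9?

6

The elements the relations force above b_9 are b_7, b_5, b_6, b_10, b_8, b_12 — no chain reaches any other.
That is 6.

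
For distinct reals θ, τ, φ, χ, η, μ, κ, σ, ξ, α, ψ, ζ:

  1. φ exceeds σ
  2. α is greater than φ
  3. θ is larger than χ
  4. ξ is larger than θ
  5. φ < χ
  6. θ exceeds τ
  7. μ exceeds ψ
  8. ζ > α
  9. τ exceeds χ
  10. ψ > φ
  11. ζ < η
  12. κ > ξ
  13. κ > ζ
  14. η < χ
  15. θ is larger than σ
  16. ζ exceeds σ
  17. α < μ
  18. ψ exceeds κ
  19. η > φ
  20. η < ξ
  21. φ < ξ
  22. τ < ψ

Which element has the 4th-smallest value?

ζ

The consecutive relations fix a unique order: σ < φ < α < ζ < η < χ < τ < θ < ξ < κ < ψ < μ.
Counting 4 from the smallest end gives ζ.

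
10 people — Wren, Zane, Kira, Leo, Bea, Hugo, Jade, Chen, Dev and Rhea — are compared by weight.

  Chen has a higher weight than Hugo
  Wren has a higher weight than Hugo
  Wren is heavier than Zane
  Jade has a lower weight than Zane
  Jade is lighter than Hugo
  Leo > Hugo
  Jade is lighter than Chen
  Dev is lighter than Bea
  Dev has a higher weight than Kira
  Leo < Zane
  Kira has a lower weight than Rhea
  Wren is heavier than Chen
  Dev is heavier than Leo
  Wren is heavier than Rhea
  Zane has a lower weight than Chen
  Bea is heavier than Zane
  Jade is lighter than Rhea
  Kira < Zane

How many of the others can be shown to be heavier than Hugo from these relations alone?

The elements the relations force above Hugo are Leo, Zane, Dev, Chen, Wren, Bea — no chain reaches any other.
That is 6.

6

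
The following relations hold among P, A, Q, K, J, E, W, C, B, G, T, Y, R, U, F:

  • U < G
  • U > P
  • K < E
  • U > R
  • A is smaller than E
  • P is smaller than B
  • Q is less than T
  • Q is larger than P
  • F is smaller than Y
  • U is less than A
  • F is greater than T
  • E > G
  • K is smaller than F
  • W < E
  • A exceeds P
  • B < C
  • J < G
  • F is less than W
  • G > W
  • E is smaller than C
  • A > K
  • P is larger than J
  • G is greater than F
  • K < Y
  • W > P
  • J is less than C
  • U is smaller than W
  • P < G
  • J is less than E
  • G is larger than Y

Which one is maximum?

C

J is not greatest since J < P; R is not greatest since R < U; P is not greatest since P < U; B is not greatest since B < C; Q is not greatest since Q < T; U is not greatest since U < W; T is not greatest since T < F; K is not greatest since K < Y; F is not greatest since F < W; W is not greatest since W < G; Y is not greatest since Y < G; G is not greatest since G < E; A is not greatest since A < E; E is not greatest since E < C.
Only C has nothing above it, so C is the maximum.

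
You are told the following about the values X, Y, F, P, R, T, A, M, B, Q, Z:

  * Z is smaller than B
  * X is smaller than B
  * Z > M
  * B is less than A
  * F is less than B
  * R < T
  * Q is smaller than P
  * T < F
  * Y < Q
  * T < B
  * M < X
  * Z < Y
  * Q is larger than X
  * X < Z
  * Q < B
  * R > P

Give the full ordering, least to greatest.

The consecutive links are each given: M < X; X < Z; Z < Y; Y < Q; Q < P; P < R; R < T; T < F; F < B; B < A.

M < X < Z < Y < Q < P < R < T < F < B < A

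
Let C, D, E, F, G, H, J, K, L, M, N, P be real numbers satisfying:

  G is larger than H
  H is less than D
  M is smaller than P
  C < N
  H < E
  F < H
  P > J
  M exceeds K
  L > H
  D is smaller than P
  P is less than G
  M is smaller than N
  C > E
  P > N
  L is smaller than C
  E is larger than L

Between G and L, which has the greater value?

Following the relations from L: L < E < C < N < P < G.
So L < G; G is the larger of the two.

G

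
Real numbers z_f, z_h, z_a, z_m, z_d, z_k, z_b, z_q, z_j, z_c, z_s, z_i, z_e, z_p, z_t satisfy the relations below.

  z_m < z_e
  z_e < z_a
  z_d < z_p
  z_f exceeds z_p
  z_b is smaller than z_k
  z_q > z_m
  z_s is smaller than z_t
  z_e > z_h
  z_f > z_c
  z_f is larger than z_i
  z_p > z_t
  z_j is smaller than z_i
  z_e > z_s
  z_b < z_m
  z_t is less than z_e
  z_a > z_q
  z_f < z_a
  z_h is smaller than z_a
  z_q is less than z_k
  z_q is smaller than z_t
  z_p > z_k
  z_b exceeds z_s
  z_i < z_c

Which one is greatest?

z_j is not greatest since z_j < z_i; z_i is not greatest since z_i < z_c; z_s is not greatest since z_s < z_t; z_b is not greatest since z_b < z_m; z_h is not greatest since z_h < z_e; z_m is not greatest since z_m < z_q; z_q is not greatest since z_q < z_k; z_c is not greatest since z_c < z_f; z_t is not greatest since z_t < z_e; z_e is not greatest since z_e < z_a; z_d is not greatest since z_d < z_p; z_k is not greatest since z_k < z_p; z_p is not greatest since z_p < z_f; z_f is not greatest since z_f < z_a.
Only z_a has nothing above it, so z_a is the greatest.

z_a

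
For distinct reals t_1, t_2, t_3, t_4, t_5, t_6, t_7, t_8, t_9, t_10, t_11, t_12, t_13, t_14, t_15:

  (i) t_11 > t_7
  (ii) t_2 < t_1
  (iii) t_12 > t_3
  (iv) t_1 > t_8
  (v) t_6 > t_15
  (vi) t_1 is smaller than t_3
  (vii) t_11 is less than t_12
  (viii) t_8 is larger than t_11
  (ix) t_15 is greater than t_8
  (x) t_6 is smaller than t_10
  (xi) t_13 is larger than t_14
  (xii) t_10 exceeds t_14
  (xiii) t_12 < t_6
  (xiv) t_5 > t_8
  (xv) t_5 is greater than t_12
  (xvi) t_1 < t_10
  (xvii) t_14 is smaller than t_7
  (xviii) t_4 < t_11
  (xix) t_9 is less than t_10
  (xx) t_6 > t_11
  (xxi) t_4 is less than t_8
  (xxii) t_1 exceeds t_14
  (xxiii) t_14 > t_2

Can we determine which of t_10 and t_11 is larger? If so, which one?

t_10

Chaining the given relations: t_11 < t_8 < t_1 < t_3 < t_12 < t_6 < t_10.
So t_10 is larger.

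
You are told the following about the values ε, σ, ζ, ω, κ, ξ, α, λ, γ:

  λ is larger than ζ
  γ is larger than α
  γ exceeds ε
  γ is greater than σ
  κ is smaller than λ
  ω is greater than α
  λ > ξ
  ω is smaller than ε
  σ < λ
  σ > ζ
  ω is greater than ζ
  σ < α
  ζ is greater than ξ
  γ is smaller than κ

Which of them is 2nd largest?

κ

Chaining the given pairs: ξ < ζ < σ < α < ω < ε < γ < κ < λ.
The 2nd largest is κ.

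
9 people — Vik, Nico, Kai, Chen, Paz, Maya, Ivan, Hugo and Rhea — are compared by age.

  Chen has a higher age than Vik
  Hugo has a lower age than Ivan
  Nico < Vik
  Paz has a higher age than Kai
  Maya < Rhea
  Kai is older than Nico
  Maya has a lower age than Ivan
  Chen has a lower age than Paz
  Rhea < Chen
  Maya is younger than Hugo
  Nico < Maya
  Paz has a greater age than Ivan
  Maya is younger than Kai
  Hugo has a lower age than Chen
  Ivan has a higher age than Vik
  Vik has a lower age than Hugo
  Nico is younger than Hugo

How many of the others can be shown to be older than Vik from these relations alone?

The elements the relations force above Vik are Hugo, Ivan, Chen, Paz — no chain reaches any other.
That is 4.

4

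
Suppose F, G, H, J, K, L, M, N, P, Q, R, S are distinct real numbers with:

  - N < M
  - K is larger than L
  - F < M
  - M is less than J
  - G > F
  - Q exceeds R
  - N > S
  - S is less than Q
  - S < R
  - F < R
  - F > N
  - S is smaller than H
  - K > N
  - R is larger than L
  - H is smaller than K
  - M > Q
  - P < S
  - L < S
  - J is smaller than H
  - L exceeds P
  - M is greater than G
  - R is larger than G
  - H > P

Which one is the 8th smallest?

Piecing the relations together gives one ordering: P < L < S < N < F < G < R < Q < M < J < H < K.
The 8th smallest is Q.

Q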